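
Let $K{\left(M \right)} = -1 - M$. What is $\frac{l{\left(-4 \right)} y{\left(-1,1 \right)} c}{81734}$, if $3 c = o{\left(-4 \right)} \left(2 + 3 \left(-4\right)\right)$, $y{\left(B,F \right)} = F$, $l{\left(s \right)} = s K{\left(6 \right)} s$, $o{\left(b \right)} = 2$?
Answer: $\frac{1120}{122601} \approx 0.0091353$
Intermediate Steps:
$l{\left(s \right)} = - 7 s^{2}$ ($l{\left(s \right)} = s \left(-1 - 6\right) s = s \left(-7\right) s = - 7 s s = - 7 s^{2}$)
$c = - \frac{20}{3}$ ($c = \frac{2 \left(2 + 3 \left(-4\right)\right)}{3} = \frac{2 \left(2 - 12\right)}{3} = \frac{2 \left(-10\right)}{3} = \frac{1}{3} \left(-20\right) = - \frac{20}{3} \approx -6.6667$)
$\frac{l{\left(-4 \right)} y{\left(-1,1 \right)} c}{81734} = \frac{- 7 \left(-4\right)^{2} \cdot 1 \left(- \frac{20}{3}\right)}{81734} = \left(-7\right) 16 \cdot 1 \left(- \frac{20}{3}\right) \frac{1}{81734} = \left(-112\right) 1 \left(- \frac{20}{3}\right) \frac{1}{81734} = \left(-112\right) \left(- \frac{20}{3}\right) \frac{1}{81734} = \frac{2240}{3} \cdot \frac{1}{81734} = \frac{1120}{122601}$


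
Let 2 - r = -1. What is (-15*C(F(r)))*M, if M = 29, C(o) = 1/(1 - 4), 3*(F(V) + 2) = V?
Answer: 145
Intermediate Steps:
r = 3 (r = 2 - 1*(-1) = 2 + 1 = 3)
F(V) = -2 + V/3
C(o) = -⅓ (C(o) = 1/(-3) = -⅓)
(-15*C(F(r)))*M = -15*(-⅓)*29 = 5*29 = 145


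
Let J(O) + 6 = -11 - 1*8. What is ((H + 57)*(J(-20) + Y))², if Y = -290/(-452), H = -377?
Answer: 775808640000/12769 ≈ 6.0757e+7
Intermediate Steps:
J(O) = -25 (J(O) = -6 + (-11 - 1*8) = -6 + (-11 - 8) = -6 - 19 = -25)
Y = 145/226 (Y = -290*(-1/452) = 145/226 ≈ 0.64159)
((H + 57)*(J(-20) + Y))² = ((-377 + 57)*(-25 + 145/226))² = (-320*(-5505/226))² = (880800/113)² = 775808640000/12769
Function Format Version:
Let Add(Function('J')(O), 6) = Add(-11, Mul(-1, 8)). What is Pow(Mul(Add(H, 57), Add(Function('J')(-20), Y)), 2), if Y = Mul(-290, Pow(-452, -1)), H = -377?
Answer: Rational(775808640000, 12769) ≈ 6.0757e+7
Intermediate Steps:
Function('J')(O) = -25 (Function('J')(O) = Add(-6, Add(-11, Mul(-1, 8))) = Add(-6, Add(-11, -8)) = Add(-6, -19) = -25)
Y = Rational(145, 226) (Y = Mul(-290, Rational(-1, 452)) = Rational(145, 226) ≈ 0.64159)
Pow(Mul(Add(H, 57), Add(Function('J')(-20), Y)), 2) = Pow(Mul(Add(-377, 57), Add(-25, Rational(145, 226))), 2) = Pow(Mul(-320, Rational(-5505, 226)), 2) = Pow(Rational(880800, 113), 2) = Rational(775808640000, 12769)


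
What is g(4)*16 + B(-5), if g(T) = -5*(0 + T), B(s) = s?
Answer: -325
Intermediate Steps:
g(T) = -5*T
g(4)*16 + B(-5) = -5*4*16 - 5 = -20*16 - 5 = -320 - 5 = -325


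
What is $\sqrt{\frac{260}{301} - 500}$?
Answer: $\frac{4 i \sqrt{2826390}}{301} \approx 22.341 i$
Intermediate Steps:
$\sqrt{\frac{260}{301} - 500} = \sqrt{- \frac{150240}{301}} = \frac{4 i \sqrt{2826390}}{301}$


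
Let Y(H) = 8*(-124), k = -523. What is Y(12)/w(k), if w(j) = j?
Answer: 992/523 ≈ 1.8967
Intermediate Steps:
Y(H) = -992
Y(12)/w(k) = -992/(-523) = -992*(-1/523) = 992/523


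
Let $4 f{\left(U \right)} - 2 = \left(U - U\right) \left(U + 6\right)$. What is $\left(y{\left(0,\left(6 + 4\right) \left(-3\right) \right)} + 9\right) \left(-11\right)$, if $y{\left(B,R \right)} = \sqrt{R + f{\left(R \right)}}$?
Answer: $-99 - \frac{11 i \sqrt{118}}{2} \approx -99.0 - 59.745 i$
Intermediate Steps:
$f{\left(U \right)} = \frac{1}{2}$ ($f{\left(U \right)} = \frac{1}{2} + \frac{\left(U - U\right) \left(U + 6\right)}{4} = \frac{1}{2} + \frac{0 \left(6 + U\right)}{4} = \frac{1}{2} + \frac{1}{4} \cdot 0 = \frac{1}{2} + 0 = \frac{1}{2}$)
$y{\left(B,R \right)} = \sqrt{\frac{1}{2} + R}$ ($y{\left(B,R \right)} = \sqrt{R + \frac{1}{2}} = \sqrt{\frac{1}{2} + R}$)
$\left(y{\left(0,\left(6 + 4\right) \left(-3\right) \right)} + 9\right) \left(-11\right) = \left(\frac{\sqrt{2 + 4 \left(6 + 4\right) \left(-3\right)}}{2} + 9\right) \left(-11\right) = \left(\frac{\sqrt{2 + 4 \cdot 10 \left(-3\right)}}{2} + 9\right) \left(-11\right) = \left(\frac{\sqrt{2 + 4 \left(-30\right)}}{2} + 9\right) \left(-11\right) = \left(\frac{\sqrt{2 - 120}}{2} + 9\right) \left(-11\right) = \left(\frac{\sqrt{-118}}{2} + 9\right) \left(-11\right) = \left(\frac{i \sqrt{118}}{2} + 9\right) \left(-11\right) = \left(9 + \frac{i \sqrt{118}}{2}\right) \left(-11\right) = -99 - \frac{11 i \sqrt{118}}{2}$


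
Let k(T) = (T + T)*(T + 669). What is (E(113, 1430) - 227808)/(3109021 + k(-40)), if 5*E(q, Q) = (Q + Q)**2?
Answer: 1408112/3058701 ≈ 0.46036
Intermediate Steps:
E(q, Q) = 4*Q**2/5 (E(q, Q) = (Q + Q)**2/5 = (2*Q)**2/5 = (4*Q**2)/5 = 4*Q**2/5)
k(T) = 2*T*(669 + T) (k(T) = (2*T)*(669 + T) = 2*T*(669 + T))
(E(113, 1430) - 227808)/(3109021 + k(-40)) = ((4/5)*1430**2 - 227808)/(3109021 + 2*(-40)*(669 - 40)) = ((4/5)*2044900 - 227808)/(3109021 + 2*(-40)*629) = (1635920 - 227808)/(3109021 - 50320) = 1408112/3058701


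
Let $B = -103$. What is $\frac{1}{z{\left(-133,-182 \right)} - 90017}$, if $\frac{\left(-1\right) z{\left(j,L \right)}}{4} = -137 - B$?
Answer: $- \frac{1}{89881} \approx -1.1126 \cdot 10^{-5}$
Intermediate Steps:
$z{\left(j,L \right)} = 136$ ($z{\left(j,L \right)} = - 4 \left(-137 - -103\right) = - 4 \left(-137 + 103\right) = \left(-4\right) \left(-34\right) = 136$)
$\frac{1}{z{\left(-133,-182 \right)} - 90017} = \frac{1}{136 - 90017} = \frac{1}{-89881} = - \frac{1}{89881}$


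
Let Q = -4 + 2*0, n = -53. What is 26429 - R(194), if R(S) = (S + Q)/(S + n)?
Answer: 3726299/141 ≈ 26428.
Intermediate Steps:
Q = -4 (Q = -4 + 0 = -4)
R(S) = (-4 + S)/(-53 + S) (R(S) = (S - 4)/(S - 53) = (-4 + S)/(-53 + S))
26429 - R(194) = 26429 - (-4 + 194)/(-53 + 194) = 26429 - 190/141 = 3726299/141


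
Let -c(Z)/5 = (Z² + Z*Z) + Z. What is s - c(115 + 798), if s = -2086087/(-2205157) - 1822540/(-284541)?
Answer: 5233160814241073782/627457577937 ≈ 8.3403e+6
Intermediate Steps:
c(Z) = -10*Z² - 5*Z (c(Z) = -5*((Z² + Z*Z) + Z) = -5*((Z² + Z²) + Z) = -5*(2*Z² + Z) = -5*(Z + 2*Z²) = -10*Z² - 5*Z)
s = 4612564119847/627457577937 (s = -2086087*(-1/2205157) - 1822540*(-1/284541) = 2086087/2205157 + 1822540/284541 = 4612564119847/627457577937 ≈ 7.3512)
s - c(115 + 798) = 4612564119847/627457577937 - (-5)*(115 + 798)*(1 + 2*(115 + 798)) = 4612564119847/627457577937 - (-5)*913*(1 + 2*913) = 4612564119847/627457577937 - (-5)*913*(1 + 1826) = 4612564119847/627457577937 - (-5)*913*1827 = 4612564119847/627457577937 - 1*(-8340255) = 4612564119847/627457577937 + 8340255 = 5233160814241073782/627457577937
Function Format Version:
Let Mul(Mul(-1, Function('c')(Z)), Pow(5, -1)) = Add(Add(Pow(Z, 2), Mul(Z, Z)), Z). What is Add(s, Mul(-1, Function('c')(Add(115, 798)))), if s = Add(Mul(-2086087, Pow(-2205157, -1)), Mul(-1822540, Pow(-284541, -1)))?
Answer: Rational(5233160814241073782, 627457577937) ≈ 8.3403e+6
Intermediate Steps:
Function('c')(Z) = Add(Mul(-10, Pow(Z, 2)), Mul(-5, Z)) (Function('c')(Z) = Mul(-5, Add(Add(Pow(Z, 2), Mul(Z, Z)), Z)) = Mul(-5, Add(Add(Pow(Z, 2), Pow(Z, 2)), Z)) = Mul(-5, Add(Mul(2, Pow(Z, 2)), Z)) = Mul(-5, Add(Z, Mul(2, Pow(Z, 2)))) = Add(Mul(-10, Pow(Z, 2)), Mul(-5, Z)))
s = Rational(4612564119847, 627457577937) (s = Add(Mul(-2086087, Rational(-1, 2205157)), Mul(-1822540, Rational(-1, 284541))) = Add(Rational(2086087, 2205157), Rational(1822540, 284541)) = Rational(4612564119847, 627457577937) ≈ 7.3512)
Add(s, Mul(-1, Function('c')(Add(115, 798)))) = Add(Rational(4612564119847, 627457577937), Mul(-1, Mul(-5, Add(115, 798), Add(1, Mul(2, Add(115, 798)))))) = Add(Rational(4612564119847, 627457577937), Mul(-1, Mul(-5, 913, Add(1, Mul(2, 913))))) = Add(Rational(4612564119847, 627457577937), Mul(-1, Mul(-5, 913, Add(1, 1826)))) = Add(Rational(4612564119847, 627457577937), Mul(-1, Mul(-5, 913, 1827))) = Add(Rational(4612564119847, 627457577937), Mul(-1, -8340255)) = Add(Rational(4612564119847, 627457577937), 8340255) = Rational(5233160814241073782, 627457577937)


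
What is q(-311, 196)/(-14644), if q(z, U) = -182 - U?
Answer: 27/1046 ≈ 0.025813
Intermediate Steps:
q(-311, 196)/(-14644) = (-182 - 1*196)/(-14644) = (-182 - 196)*(-1/14644) = -378*(-1/14644) = 27/1046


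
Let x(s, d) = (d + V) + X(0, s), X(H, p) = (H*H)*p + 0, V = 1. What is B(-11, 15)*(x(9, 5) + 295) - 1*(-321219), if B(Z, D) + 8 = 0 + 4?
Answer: 320015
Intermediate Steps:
X(H, p) = p*H**2 (X(H, p) = H**2*p + 0 = p*H**2 + 0 = p*H**2)
x(s, d) = 1 + d (x(s, d) = (d + 1) + s*0**2 = (1 + d) + s*0 = (1 + d) + 0 = 1 + d)
B(Z, D) = -4 (B(Z, D) = -8 + (0 + 4) = -8 + 4 = -4)
B(-11, 15)*(x(9, 5) + 295) - 1*(-321219) = -4*((1 + 5) + 295) - 1*(-321219) = -4*(6 + 295) + 321219 = -4*301 + 321219 = -1204 + 321219 = 320015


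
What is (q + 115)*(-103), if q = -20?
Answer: -9785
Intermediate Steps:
(q + 115)*(-103) = (-20 + 115)*(-103) = 95*(-103) = -9785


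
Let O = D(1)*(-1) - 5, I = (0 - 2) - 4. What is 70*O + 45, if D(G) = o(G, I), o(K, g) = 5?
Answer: -655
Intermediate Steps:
I = -6 (I = -2 - 4 = -6)
D(G) = 5
O = -10 (O = 5*(-1) - 5 = -5 - 5 = -10)
70*O + 45 = 70*(-10) + 45 = -700 + 45 = -655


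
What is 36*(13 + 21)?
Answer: 1224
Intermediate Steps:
36*(13 + 21) = 36*34 = 1224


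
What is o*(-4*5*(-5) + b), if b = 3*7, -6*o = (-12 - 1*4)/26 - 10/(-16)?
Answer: -121/624 ≈ -0.19391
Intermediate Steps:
o = -1/624 (o = -((-12 - 1*4)/26 - 10/(-16))/6 = -((-12 - 4)*(1/26) - 10*(-1/16))/6 = -(-16*1/26 + 5/8)/6 = -(-8/13 + 5/8)/6 = -⅙*1/104 = -1/624 ≈ -0.0016026)
b = 21
o*(-4*5*(-5) + b) = -(-4*5*(-5) + 21)/624 = -(-20*(-5) + 21)/624 = -(100 + 21)/624 = -1/624*121 = -121/624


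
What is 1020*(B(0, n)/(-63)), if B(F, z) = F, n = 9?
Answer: 0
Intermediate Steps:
1020*(B(0, n)/(-63)) = 1020*(0/(-63)) = 1020*(0*(-1/63)) = 1020*0 = 0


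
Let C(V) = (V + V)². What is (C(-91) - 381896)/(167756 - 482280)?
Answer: 87193/78631 ≈ 1.1089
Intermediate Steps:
C(V) = 4*V² (C(V) = (2*V)² = 4*V²)
(C(-91) - 381896)/(167756 - 482280) = (4*(-91)² - 381896)/(167756 - 482280) = (4*8281 - 381896)/(-314524) = (33124 - 381896)*(-1/314524) = -348772*(-1/314524) = 87193/78631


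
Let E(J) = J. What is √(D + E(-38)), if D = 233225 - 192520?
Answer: √40667 ≈ 201.66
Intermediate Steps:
D = 40705
√(D + E(-38)) = √(40705 - 38) = √40667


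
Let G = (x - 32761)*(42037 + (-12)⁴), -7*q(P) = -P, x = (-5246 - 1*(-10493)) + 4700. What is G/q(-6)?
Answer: 5012361277/3 ≈ 1.6708e+9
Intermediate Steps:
x = 9947 (x = (-5246 + 10493) + 4700 = 5247 + 4700 = 9947)
q(P) = P/7 (q(P) = -(-1)*P/7 = P/7)
G = -1432103222 (G = (9947 - 32761)*(42037 + (-12)⁴) = -22814*(42037 + 20736) = -22814*62773 = -1432103222)
G/q(-6) = -1432103222/((⅐)*(-6)) = -1432103222/(-6/7) = -1432103222*(-7/6) = 5012361277/3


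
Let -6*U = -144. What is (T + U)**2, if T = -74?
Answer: 2500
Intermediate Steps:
U = 24 (U = -1/6*(-144) = 24)
(T + U)**2 = (-74 + 24)**2 = (-50)**2 = 2500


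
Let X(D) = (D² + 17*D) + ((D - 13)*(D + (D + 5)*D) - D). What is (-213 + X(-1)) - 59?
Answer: -217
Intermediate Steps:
X(D) = D² + 16*D + (-13 + D)*(D + D*(5 + D)) (X(D) = (D² + 17*D) + ((-13 + D)*(D + (5 + D)*D) - D) = (D² + 17*D) + ((-13 + D)*(D + D*(5 + D)) - D) = (D² + 17*D) + (-D + (-13 + D)*(D + D*(5 + D))) = D² + 16*D + (-13 + D)*(D + D*(5 + D)))
(-213 + X(-1)) - 59 = (-213 - (-62 + (-1)² - 6*(-1))) - 59 = (-213 - (-62 + 1 + 6)) - 59 = (-213 - 1*(-55)) - 59 = (-213 + 55) - 59 = -158 - 59 = -217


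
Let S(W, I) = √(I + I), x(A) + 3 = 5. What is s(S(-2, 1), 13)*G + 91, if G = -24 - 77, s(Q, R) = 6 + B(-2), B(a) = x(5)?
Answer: -717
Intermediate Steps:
x(A) = 2 (x(A) = -3 + 5 = 2)
B(a) = 2
S(W, I) = √2*√I (S(W, I) = √(2*I) = √2*√I)
s(Q, R) = 8 (s(Q, R) = 6 + 2 = 8)
G = -101
s(S(-2, 1), 13)*G + 91 = 8*(-101) + 91 = -808 + 91 = -717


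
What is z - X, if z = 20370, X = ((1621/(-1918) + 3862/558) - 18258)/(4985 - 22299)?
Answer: 188720367007883/9265102308 ≈ 20369.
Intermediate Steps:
X = 9767006077/9265102308 (X = ((1621*(-1/1918) + 3862*(1/558)) - 18258)/(-17314) = ((-1621/1918 + 1931/279) - 18258)*(-1/17314) = (3251399/535122 - 18258)*(-1/17314) = -9767006077/535122*(-1/17314) = 9767006077/9265102308 ≈ 1.0542)
z - X = 20370 - 1*9767006077/9265102308 = 20370 - 9767006077/9265102308 = 188720367007883/9265102308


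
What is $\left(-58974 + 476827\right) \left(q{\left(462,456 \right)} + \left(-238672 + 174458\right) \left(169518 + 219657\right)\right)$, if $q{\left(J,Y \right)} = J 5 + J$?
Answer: $-10442347322744334$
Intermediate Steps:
$q{\left(J,Y \right)} = 6 J$ ($q{\left(J,Y \right)} = 5 J + J = 6 J$)
$\left(-58974 + 476827\right) \left(q{\left(462,456 \right)} + \left(-238672 + 174458\right) \left(169518 + 219657\right)\right) = \left(-58974 + 476827\right) \left(6 \cdot 462 + \left(-238672 + 174458\right) \left(169518 + 219657\right)\right) = 417853 \left(2772 - 24990483450\right) = 417853 \left(-24990480678\right) = -10442347322744334$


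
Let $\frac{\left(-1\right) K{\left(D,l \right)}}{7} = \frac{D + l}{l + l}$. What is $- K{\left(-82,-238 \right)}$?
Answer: $\frac{80}{17} \approx 4.7059$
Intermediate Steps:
$K{\left(D,l \right)} = - \frac{7 \left(D + l\right)}{2 l}$ ($K{\left(D,l \right)} = - 7 \frac{D + l}{l + l} = - 7 \frac{D + l}{2 l} = - \frac{7 \left(D + l\right)}{2 l}$)
$- K{\left(-82,-238 \right)} = - \frac{7 \left(\left(-1\right) \left(-82\right) - -238\right)}{2 \left(-238\right)} = - \frac{7 \left(-1\right) \left(82 + 238\right)}{2 \cdot 238} = - \frac{7 \left(-1\right) 320}{2 \cdot 238} = \left(-1\right) \left(- \frac{80}{17}\right) = \frac{80}{17}$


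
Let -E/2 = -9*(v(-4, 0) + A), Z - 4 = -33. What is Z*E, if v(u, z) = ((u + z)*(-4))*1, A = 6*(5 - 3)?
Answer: -14616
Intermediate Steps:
A = 12 (A = 6*2 = 12)
Z = -29 (Z = 4 - 33 = -29)
v(u, z) = -4*u - 4*z (v(u, z) = (-4*u - 4*z)*1 = -4*u - 4*z)
E = 504 (E = -(-18)*((-4*(-4) - 4*0) + 12) = -(-18)*((16 + 0) + 12) = -(-18)*(16 + 12) = -(-18)*28 = -2*(-252) = 504)
Z*E = -29*504 = -14616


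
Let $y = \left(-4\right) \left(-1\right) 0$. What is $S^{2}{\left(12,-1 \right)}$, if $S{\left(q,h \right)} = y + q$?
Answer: $144$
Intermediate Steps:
$y = 0$ ($y = 4 \cdot 0 = 0$)
$S{\left(q,h \right)} = q$ ($S{\left(q,h \right)} = 0 + q = q$)
$S^{2}{\left(12,-1 \right)} = 12^{2} = 144$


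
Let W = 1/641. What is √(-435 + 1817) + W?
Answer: 1/641 + √1382 ≈ 37.177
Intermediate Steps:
W = 1/641 ≈ 0.0015601
√(-435 + 1817) + W = √(-435 + 1817) + 1/641 = √1382 + 1/641 = 1/641 + √1382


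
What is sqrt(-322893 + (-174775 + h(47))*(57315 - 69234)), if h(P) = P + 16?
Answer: sqrt(2082069435) ≈ 45630.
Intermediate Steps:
h(P) = 16 + P
sqrt(-322893 + (-174775 + h(47))*(57315 - 69234)) = sqrt(-322893 + (-174775 + (16 + 47))*(57315 - 69234)) = sqrt(-322893 + (-174775 + 63)*(-11919)) = sqrt(-322893 - 174712*(-11919)) = sqrt(-322893 + 2082392328) = sqrt(2082069435)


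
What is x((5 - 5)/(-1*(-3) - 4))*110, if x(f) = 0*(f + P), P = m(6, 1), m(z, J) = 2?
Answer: 0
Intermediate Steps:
P = 2
x(f) = 0 (x(f) = 0*(f + 2) = 0*(2 + f) = 0)
x((5 - 5)/(-1*(-3) - 4))*110 = 0*110 = 0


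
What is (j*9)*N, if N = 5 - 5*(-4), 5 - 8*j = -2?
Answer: 1575/8 ≈ 196.88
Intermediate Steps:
j = 7/8 (j = 5/8 - 1/8*(-2) = 5/8 + 1/4 = 7/8 ≈ 0.87500)
N = 25 (N = 5 + 20 = 25)
(j*9)*N = ((7/8)*9)*25 = (63/8)*25 = 1575/8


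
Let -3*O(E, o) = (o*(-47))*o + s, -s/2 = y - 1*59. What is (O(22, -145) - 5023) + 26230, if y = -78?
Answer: 1051522/3 ≈ 3.5051e+5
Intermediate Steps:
s = 274 (s = -2*(-78 - 1*59) = -2*(-78 - 59) = -2*(-137) = 274)
O(E, o) = -274/3 + 47*o²/3 (O(E, o) = -((o*(-47))*o + 274)/3 = -((-47*o)*o + 274)/3 = -(-47*o² + 274)/3 = -(274 - 47*o²)/3 = -274/3 + 47*o²/3)
(O(22, -145) - 5023) + 26230 = ((-274/3 + (47/3)*(-145)²) - 5023) + 26230 = ((-274/3 + (47/3)*21025) - 5023) + 26230 = ((-274/3 + 988175/3) - 5023) + 26230 = (987901/3 - 5023) + 26230 = 972832/3 + 26230 = 1051522/3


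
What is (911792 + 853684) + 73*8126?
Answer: 2358674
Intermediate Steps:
(911792 + 853684) + 73*8126 = 1765476 + 593198 = 2358674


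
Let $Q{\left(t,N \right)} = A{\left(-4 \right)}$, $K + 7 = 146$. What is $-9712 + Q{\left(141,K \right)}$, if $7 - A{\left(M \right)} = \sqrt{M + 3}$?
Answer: $-9705 - i \approx -9705.0 - 1.0 i$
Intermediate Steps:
$K = 139$ ($K = -7 + 146 = 139$)
$A{\left(M \right)} = 7 - \sqrt{3 + M}$ ($A{\left(M \right)} = 7 - \sqrt{M + 3} = 7 - \sqrt{3 + M}$)
$Q{\left(t,N \right)} = 7 - i$ ($Q{\left(t,N \right)} = 7 - \sqrt{3 - 4} = 7 - \sqrt{-1} = 7 - i$)
$-9712 + Q{\left(141,K \right)} = -9712 + \left(7 - i\right) = -9705 - i$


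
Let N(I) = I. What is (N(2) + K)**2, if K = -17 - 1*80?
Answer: 9025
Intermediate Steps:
K = -97 (K = -17 - 80 = -97)
(N(2) + K)**2 = (2 - 97)**2 = (-95)**2 = 9025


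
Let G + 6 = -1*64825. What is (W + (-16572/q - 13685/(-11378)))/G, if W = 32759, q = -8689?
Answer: -3238974961659/6409415808302 ≈ -0.50535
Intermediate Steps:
G = -64831 (G = -6 - 1*64825 = -6 - 64825 = -64831)
(W + (-16572/q - 13685/(-11378)))/G = (32759 + (-16572/(-8689) - 13685/(-11378)))/(-64831) = (32759 + (-16572*(-1/8689) - 13685*(-1/11378)))*(-1/64831) = (32759 + (16572/8689 + 13685/11378))*(-1/64831) = (32759 + 307465181/98863442)*(-1/64831) = (3238974961659/98863442)*(-1/64831) = -3238974961659/6409415808302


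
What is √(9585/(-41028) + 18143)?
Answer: √848323897187/6838 ≈ 134.70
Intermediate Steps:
√(9585/(-41028) + 18143) = √(9585*(-1/41028) + 18143) = √(-3195/13676 + 18143) = √(248120473/13676) = √848323897187/6838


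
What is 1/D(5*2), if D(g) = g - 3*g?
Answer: -1/20 ≈ -0.050000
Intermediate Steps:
D(g) = -2*g
1/D(5*2) = 1/(-10*2) = 1/(-2*10) = 1/(-20) = -1/20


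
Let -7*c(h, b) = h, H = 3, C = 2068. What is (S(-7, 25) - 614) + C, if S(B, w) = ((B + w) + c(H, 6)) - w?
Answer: 10126/7 ≈ 1446.6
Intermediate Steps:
c(h, b) = -h/7
S(B, w) = -3/7 + B (S(B, w) = ((B + w) - ⅐*3) - w = ((B + w) - 3/7) - w = (-3/7 + B + w) - w = -3/7 + B)
(S(-7, 25) - 614) + C = ((-3/7 - 7) - 614) + 2068 = (-52/7 - 614) + 2068 = -4350/7 + 2068 = 10126/7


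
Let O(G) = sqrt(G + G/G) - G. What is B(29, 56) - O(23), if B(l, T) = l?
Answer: 52 - 2*sqrt(6) ≈ 47.101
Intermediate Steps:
O(G) = sqrt(1 + G) - G (O(G) = sqrt(G + 1) - G = sqrt(1 + G) - G)
B(29, 56) - O(23) = 29 - (sqrt(1 + 23) - 1*23) = 29 - (sqrt(24) - 23) = 29 - (2*sqrt(6) - 23) = 29 - (-23 + 2*sqrt(6)) = 29 + (23 - 2*sqrt(6)) = 52 - 2*sqrt(6)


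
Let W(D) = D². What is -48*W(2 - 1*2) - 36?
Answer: -36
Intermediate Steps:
-48*W(2 - 1*2) - 36 = -48*(2 - 1*2)² - 36 = -48*(2 - 2)² - 36 = -48*0² - 36 = -48*0 - 36 = 0 - 36 = -36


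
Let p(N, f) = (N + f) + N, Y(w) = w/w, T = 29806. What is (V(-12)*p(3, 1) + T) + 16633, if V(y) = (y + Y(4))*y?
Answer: 47363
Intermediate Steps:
Y(w) = 1
V(y) = y*(1 + y) (V(y) = (y + 1)*y = (1 + y)*y = y*(1 + y))
p(N, f) = f + 2*N
(V(-12)*p(3, 1) + T) + 16633 = ((-12*(1 - 12))*(1 + 2*3) + 29806) + 16633 = ((-12*(-11))*(1 + 6) + 29806) + 16633 = (132*7 + 29806) + 16633 = (924 + 29806) + 16633 = 30730 + 16633 = 47363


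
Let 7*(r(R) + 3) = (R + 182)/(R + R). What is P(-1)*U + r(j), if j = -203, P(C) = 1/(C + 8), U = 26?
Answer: 293/406 ≈ 0.72167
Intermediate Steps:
P(C) = 1/(8 + C)
r(R) = -3 + (182 + R)/(14*R) (r(R) = -3 + ((R + 182)/(R + R))/7 = -3 + ((182 + R)/((2*R)))/7 = -3 + ((182 + R)*(1/(2*R)))/7 = -3 + ((182 + R)/(2*R))/7 = -3 + (182 + R)/(14*R))
P(-1)*U + r(j) = 26/(8 - 1) + (-41/14 + 13/(-203)) = 26/7 + (-41/14 + 13*(-1/203)) = (⅐)*26 + (-41/14 - 13/203) = 26/7 - 1215/406 = 293/406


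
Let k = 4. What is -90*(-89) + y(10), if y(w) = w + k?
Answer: 8024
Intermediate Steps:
y(w) = 4 + w (y(w) = w + 4 = 4 + w)
-90*(-89) + y(10) = -90*(-89) + (4 + 10) = 8010 + 14 = 8024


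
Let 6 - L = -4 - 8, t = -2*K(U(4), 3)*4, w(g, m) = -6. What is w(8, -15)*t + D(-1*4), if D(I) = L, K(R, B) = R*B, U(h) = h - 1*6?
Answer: -270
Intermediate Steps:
U(h) = -6 + h (U(h) = h - 6 = -6 + h)
K(R, B) = B*R
t = 48 (t = -6*(-6 + 4)*4 = -6*(-2)*4 = -2*(-6)*4 = 12*4 = 48)
L = 18 (L = 6 - (-4 - 8) = 6 - 1*(-12) = 6 + 12 = 18)
D(I) = 18
w(8, -15)*t + D(-1*4) = -6*48 + 18 = -288 + 18 = -270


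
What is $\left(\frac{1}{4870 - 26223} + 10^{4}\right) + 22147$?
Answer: $\frac{686434890}{21353} \approx 32147.0$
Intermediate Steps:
$\left(\frac{1}{4870 - 26223} + 10^{4}\right) + 22147 = \left(\frac{1}{-21353} + 10000\right) + 22147 = \left(- \frac{1}{21353} + 10000\right) + 22147 = \frac{213529999}{21353} + 22147 = \frac{686434890}{21353}$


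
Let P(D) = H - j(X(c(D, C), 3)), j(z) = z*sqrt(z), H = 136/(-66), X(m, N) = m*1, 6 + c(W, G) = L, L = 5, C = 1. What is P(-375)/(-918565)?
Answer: 68/30312645 - I/918565 ≈ 2.2433e-6 - 1.0887e-6*I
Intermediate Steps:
c(W, G) = -1 (c(W, G) = -6 + 5 = -1)
X(m, N) = m
H = -68/33 (H = 136*(-1/66) = -68/33 ≈ -2.0606)
j(z) = z**(3/2)
P(D) = -68/33 + I (P(D) = -68/33 - (-1)**(3/2) = -68/33 - (-1)*I = -68/33 + I)
P(-375)/(-918565) = (-68/33 + I)/(-918565) = (-68/33 + I)*(-1/918565) = 68/30312645 - I/918565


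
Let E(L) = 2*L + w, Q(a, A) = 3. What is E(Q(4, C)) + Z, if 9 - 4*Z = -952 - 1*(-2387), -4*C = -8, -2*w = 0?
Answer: -701/2 ≈ -350.50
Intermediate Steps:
w = 0 (w = -1/2*0 = 0)
C = 2 (C = -1/4*(-8) = 2)
E(L) = 2*L (E(L) = 2*L + 0 = 2*L)
Z = -713/2 (Z = 9/4 - (-952 - 1*(-2387))/4 = 9/4 - (-952 + 2387)/4 = 9/4 - 1/4*1435 = 9/4 - 1435/4 = -713/2 ≈ -356.50)
E(Q(4, C)) + Z = 2*3 - 713/2 = 6 - 713/2 = -701/2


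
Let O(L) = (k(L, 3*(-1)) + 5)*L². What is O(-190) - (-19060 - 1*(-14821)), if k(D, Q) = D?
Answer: -6674261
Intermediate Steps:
O(L) = L²*(5 + L) (O(L) = (L + 5)*L² = (5 + L)*L² = L²*(5 + L))
O(-190) - (-19060 - 1*(-14821)) = (-190)²*(5 - 190) - (-19060 - 1*(-14821)) = 36100*(-185) - (-19060 + 14821) = -6678500 - 1*(-4239) = -6678500 + 4239 = -6674261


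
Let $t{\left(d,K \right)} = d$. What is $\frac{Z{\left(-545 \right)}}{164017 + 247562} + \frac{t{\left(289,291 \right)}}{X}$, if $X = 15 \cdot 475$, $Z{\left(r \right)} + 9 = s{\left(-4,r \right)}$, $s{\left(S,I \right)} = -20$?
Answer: $\frac{39579902}{977500125} \approx 0.040491$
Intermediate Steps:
$Z{\left(r \right)} = -29$ ($Z{\left(r \right)} = -9 - 20 = -29$)
$X = 7125$
$\frac{Z{\left(-545 \right)}}{164017 + 247562} + \frac{t{\left(289,291 \right)}}{X} = - \frac{29}{164017 + 247562} + \frac{289}{7125} = - \frac{29}{411579} + 289 \cdot \frac{1}{7125} = \left(-29\right) \frac{1}{411579} + \frac{289}{7125} = - \frac{29}{411579} + \frac{289}{7125} = \frac{39579902}{977500125}$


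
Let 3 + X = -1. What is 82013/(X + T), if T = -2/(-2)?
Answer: -82013/3 ≈ -27338.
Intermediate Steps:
T = 1 (T = -2*(-1/2) = 1)
X = -4 (X = -3 - 1 = -4)
82013/(X + T) = 82013/(-4 + 1) = 82013/(-3) = 82013*(-1/3) = -82013/3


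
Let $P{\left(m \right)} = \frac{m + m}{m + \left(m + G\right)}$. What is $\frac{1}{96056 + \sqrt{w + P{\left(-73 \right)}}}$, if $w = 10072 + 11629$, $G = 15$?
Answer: $\frac{12583336}{1208702079839} - \frac{\sqrt{372429987}}{1208702079839} \approx 1.0395 \cdot 10^{-5}$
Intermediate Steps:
$w = 21701$
$P{\left(m \right)} = \frac{2 m}{15 + 2 m}$ ($P{\left(m \right)} = \frac{m + m}{m + \left(m + 15\right)} = \frac{2 m}{m + \left(15 + m\right)} = \frac{2 m}{15 + 2 m}$)
$\frac{1}{96056 + \sqrt{w + P{\left(-73 \right)}}} = \frac{1}{96056 + \sqrt{21701 + 2 \left(-73\right) \frac{1}{15 + 2 \left(-73\right)}}} = \frac{1}{96056 + \sqrt{21701 + 2 \left(-73\right) \frac{1}{15 - 146}}} = \frac{1}{96056 + \sqrt{21701 + 2 \left(-73\right) \frac{1}{-131}}} = \frac{1}{96056 + \sqrt{21701 + 2 \left(-73\right) \left(- \frac{1}{131}\right)}} = \frac{1}{96056 + \sqrt{21701 + \frac{146}{131}}} = \frac{1}{96056 + \sqrt{\frac{2842977}{131}}} = \frac{1}{96056 + \frac{\sqrt{372429987}}{131}}$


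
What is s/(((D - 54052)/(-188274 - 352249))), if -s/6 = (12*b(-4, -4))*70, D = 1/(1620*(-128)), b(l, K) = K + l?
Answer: 4519180482969600/11208222721 ≈ 4.0320e+5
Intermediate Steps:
D = -1/207360 (D = 1/(-207360) = -1/207360 ≈ -4.8225e-6)
s = 40320 (s = -6*12*(-4 - 4)*70 = -6*12*(-8)*70 = -(-576)*70 = -6*(-6720) = 40320)
s/(((D - 54052)/(-188274 - 352249))) = 40320/(((-1/207360 - 54052)/(-188274 - 352249))) = 40320/((-11208222721/207360/(-540523))) = 40320/((-11208222721/207360*(-1/540523))) = 40320/(11208222721/112082849280) = 40320*(112082849280/11208222721) = 4519180482969600/11208222721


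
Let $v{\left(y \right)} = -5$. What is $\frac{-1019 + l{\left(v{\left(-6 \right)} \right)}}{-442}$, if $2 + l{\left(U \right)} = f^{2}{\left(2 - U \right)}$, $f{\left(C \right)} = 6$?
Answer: $\frac{985}{442} \approx 2.2285$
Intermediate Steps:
$l{\left(U \right)} = 34$ ($l{\left(U \right)} = -2 + 6^{2} = -2 + 36 = 34$)
$\frac{-1019 + l{\left(v{\left(-6 \right)} \right)}}{-442} = \frac{-1019 + 34}{-442} = \left(-985\right) \left(- \frac{1}{442}\right) = \frac{985}{442}$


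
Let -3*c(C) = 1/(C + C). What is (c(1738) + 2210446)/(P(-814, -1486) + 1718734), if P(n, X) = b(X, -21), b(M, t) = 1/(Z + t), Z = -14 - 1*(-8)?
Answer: 207454777983/161306619892 ≈ 1.2861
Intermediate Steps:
Z = -6 (Z = -14 + 8 = -6)
b(M, t) = 1/(-6 + t)
c(C) = -1/(6*C) (c(C) = -1/(3*(C + C)) = -1/(2*C)/3 = -1/(6*C))
P(n, X) = -1/27 (P(n, X) = 1/(-6 - 21) = 1/(-27) = -1/27)
(c(1738) + 2210446)/(P(-814, -1486) + 1718734) = (-⅙/1738 + 2210446)/(-1/27 + 1718734) = (-⅙*1/1738 + 2210446)/(46405817/27) = (-1/10428 + 2210446)*(27/46405817) = (23050530887/10428)*(27/46405817) = 207454777983/161306619892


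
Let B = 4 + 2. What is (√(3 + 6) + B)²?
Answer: 81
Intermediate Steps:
B = 6
(√(3 + 6) + B)² = (√(3 + 6) + 6)² = (√9 + 6)² = (3 + 6)² = 9² = 81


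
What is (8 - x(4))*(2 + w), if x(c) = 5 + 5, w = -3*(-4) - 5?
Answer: -18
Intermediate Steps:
w = 7 (w = 12 - 5 = 7)
x(c) = 10
(8 - x(4))*(2 + w) = (8 - 1*10)*(2 + 7) = (8 - 10)*9 = -2*9 = -18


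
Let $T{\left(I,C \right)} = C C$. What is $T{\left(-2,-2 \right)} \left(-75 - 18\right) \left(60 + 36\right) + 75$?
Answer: $-35637$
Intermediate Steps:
$T{\left(I,C \right)} = C^{2}$
$T{\left(-2,-2 \right)} \left(-75 - 18\right) \left(60 + 36\right) + 75 = \left(-2\right)^{2} \left(-75 - 18\right) \left(60 + 36\right) + 75 = 4 \left(\left(-93\right) 96\right) + 75 = 4 \left(-8928\right) + 75 = -35712 + 75 = -35637$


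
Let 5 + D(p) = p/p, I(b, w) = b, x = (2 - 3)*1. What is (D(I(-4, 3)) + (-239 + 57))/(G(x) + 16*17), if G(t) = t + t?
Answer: -31/45 ≈ -0.68889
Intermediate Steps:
x = -1 (x = -1*1 = -1)
G(t) = 2*t
D(p) = -4 (D(p) = -5 + p/p = -5 + 1 = -4)
(D(I(-4, 3)) + (-239 + 57))/(G(x) + 16*17) = (-4 + (-239 + 57))/(2*(-1) + 16*17) = (-4 - 182)/(-2 + 272) = -186/270 = (1/270)*(-186) = -31/45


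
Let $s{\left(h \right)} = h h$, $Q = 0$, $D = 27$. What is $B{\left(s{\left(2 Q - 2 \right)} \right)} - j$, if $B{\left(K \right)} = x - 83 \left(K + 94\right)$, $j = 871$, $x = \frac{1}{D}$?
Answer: $- \frac{243134}{27} \approx -9005.0$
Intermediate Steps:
$x = \frac{1}{27} \approx 0.037037$
$s{\left(h \right)} = h^{2}$
$B{\left(K \right)} = - \frac{210653}{27} - 83 K$ ($B{\left(K \right)} = \frac{1}{27} - 83 \left(K + 94\right) = \frac{1}{27} - 83 \left(94 + K\right) = \frac{1}{27} - \left(7802 + 83 K\right) = - \frac{210653}{27} - 83 K$)
$B{\left(s{\left(2 Q - 2 \right)} \right)} - j = \left(- \frac{210653}{27} - 83 \left(2 \cdot 0 - 2\right)^{2}\right) - 871 = \left(- \frac{210653}{27} - 83 \left(0 - 2\right)^{2}\right) - 871 = \left(- \frac{210653}{27} - 83 \left(-2\right)^{2}\right) - 871 = \left(- \frac{210653}{27} - 332\right) - 871 = - \frac{219617}{27} - 871 = - \frac{243134}{27}$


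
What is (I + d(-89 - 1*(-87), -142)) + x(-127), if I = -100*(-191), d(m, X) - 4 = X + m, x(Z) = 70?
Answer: 19030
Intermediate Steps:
d(m, X) = 4 + X + m (d(m, X) = 4 + (X + m) = 4 + X + m)
I = 19100
(I + d(-89 - 1*(-87), -142)) + x(-127) = (19100 + (4 - 142 + (-89 - 1*(-87)))) + 70 = (19100 + (4 - 142 + (-89 + 87))) + 70 = (19100 + (4 - 142 - 2)) + 70 = (19100 - 140) + 70 = 18960 + 70 = 19030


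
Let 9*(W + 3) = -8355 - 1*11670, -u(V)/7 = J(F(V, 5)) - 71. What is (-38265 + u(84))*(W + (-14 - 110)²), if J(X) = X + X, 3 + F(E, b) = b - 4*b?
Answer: -493260368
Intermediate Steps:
F(E, b) = -3 - 3*b (F(E, b) = -3 + (b - 4*b) = -3 - 3*b)
J(X) = 2*X
u(V) = 749 (u(V) = -7*(2*(-3 - 3*5) - 71) = -7*(2*(-3 - 15) - 71) = -7*(2*(-18) - 71) = -7*(-36 - 71) = -7*(-107) = 749)
W = -2228 (W = -3 + (-8355 - 1*11670)/9 = -3 + (-8355 - 11670)/9 = -3 + (⅑)*(-20025) = -3 - 2225 = -2228)
(-38265 + u(84))*(W + (-14 - 110)²) = (-38265 + 749)*(-2228 + (-14 - 110)²) = -37516*(-2228 + (-124)²) = -37516*(-2228 + 15376) = -37516*13148 = -493260368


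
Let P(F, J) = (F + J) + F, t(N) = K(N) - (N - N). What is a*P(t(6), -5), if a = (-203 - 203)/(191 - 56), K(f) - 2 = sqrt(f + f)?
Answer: 406/135 - 1624*sqrt(3)/135 ≈ -17.829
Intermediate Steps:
K(f) = 2 + sqrt(2)*sqrt(f) (K(f) = 2 + sqrt(f + f) = 2 + sqrt(2*f) = 2 + sqrt(2)*sqrt(f))
a = -406/135 ≈ -3.0074
t(N) = 2 + sqrt(2)*sqrt(N) (t(N) = (2 + sqrt(2)*sqrt(N)) - (N - N) = (2 + sqrt(2)*sqrt(N)) - 1*0 = (2 + sqrt(2)*sqrt(N)) + 0 = 2 + sqrt(2)*sqrt(N))
P(F, J) = J + 2*F
a*P(t(6), -5) = -406*(-5 + 2*(2 + sqrt(2)*sqrt(6)))/135 = -406*(-5 + 2*(2 + 2*sqrt(3)))/135 = -406*(-5 + (4 + 4*sqrt(3)))/135 = -406*(-1 + 4*sqrt(3))/135 = 406/135 - 1624*sqrt(3)/135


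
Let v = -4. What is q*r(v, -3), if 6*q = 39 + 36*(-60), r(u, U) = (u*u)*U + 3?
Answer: 31815/2 ≈ 15908.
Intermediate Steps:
r(u, U) = 3 + U*u² (r(u, U) = u²*U + 3 = U*u² + 3 = 3 + U*u²)
q = -707/2 (q = (39 + 36*(-60))/6 = (39 - 2160)/6 = (⅙)*(-2121) = -707/2 ≈ -353.50)
q*r(v, -3) = -707*(3 - 3*(-4)²)/2 = -707*(3 - 3*16)/2 = -707*(3 - 48)/2 = -707/2*(-45) = 31815/2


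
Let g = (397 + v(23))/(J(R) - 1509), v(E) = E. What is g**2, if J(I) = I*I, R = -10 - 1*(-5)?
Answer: 225/2809 ≈ 0.080100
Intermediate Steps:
R = -5 (R = -10 + 5 = -5)
J(I) = I**2
g = -15/53 (g = (397 + 23)/((-5)**2 - 1509) = 420/(25 - 1509) = 420/(-1484) = 420*(-1/1484) = -15/53 ≈ -0.28302)
g**2 = (-15/53)**2 = 225/2809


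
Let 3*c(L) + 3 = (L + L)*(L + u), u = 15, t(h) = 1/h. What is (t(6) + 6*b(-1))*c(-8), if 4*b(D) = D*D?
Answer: -575/9 ≈ -63.889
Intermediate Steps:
b(D) = D²/4 (b(D) = (D*D)/4 = D²/4)
c(L) = -1 + 2*L*(15 + L)/3 (c(L) = -1 + ((L + L)*(L + 15))/3 = -1 + ((2*L)*(15 + L))/3 = -1 + (2*L*(15 + L))/3 = -1 + 2*L*(15 + L)/3)
(t(6) + 6*b(-1))*c(-8) = (1/6 + 6*((¼)*(-1)²))*(-1 + 10*(-8) + (⅔)*(-8)²) = (⅙ + 6*((¼)*1))*(-1 - 80 + (⅔)*64) = (⅙ + 6*(¼))*(-1 - 80 + 128/3) = (⅙ + 3/2)*(-115/3) = (5/3)*(-115/3) = -575/9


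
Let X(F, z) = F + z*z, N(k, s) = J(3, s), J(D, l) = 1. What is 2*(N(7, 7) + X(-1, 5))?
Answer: 50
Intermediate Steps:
N(k, s) = 1
X(F, z) = F + z²
2*(N(7, 7) + X(-1, 5)) = 2*(1 + (-1 + 5²)) = 2*(1 + (-1 + 25)) = 2*(1 + 24) = 2*25 = 50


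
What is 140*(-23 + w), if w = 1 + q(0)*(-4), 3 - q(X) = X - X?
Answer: -4760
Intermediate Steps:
q(X) = 3 (q(X) = 3 - (X - X) = 3 - 1*0 = 3 + 0 = 3)
w = -11 (w = 1 + 3*(-4) = 1 - 12 = -11)
140*(-23 + w) = 140*(-23 - 11) = 140*(-34) = -4760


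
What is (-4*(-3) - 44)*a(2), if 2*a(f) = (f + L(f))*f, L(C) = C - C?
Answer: -64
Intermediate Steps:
L(C) = 0
a(f) = f²/2 (a(f) = ((f + 0)*f)/2 = (f*f)/2 = f²/2)
(-4*(-3) - 44)*a(2) = (-4*(-3) - 44)*((½)*2²) = (12 - 44)*((½)*4) = -32*2 = -64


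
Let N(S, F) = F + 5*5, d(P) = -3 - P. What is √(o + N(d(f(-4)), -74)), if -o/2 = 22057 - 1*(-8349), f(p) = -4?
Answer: I*√60861 ≈ 246.7*I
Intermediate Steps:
N(S, F) = 25 + F (N(S, F) = F + 25 = 25 + F)
o = -60812 (o = -2*(22057 - 1*(-8349)) = -2*(22057 + 8349) = -2*30406 = -60812)
√(o + N(d(f(-4)), -74)) = √(-60812 + (25 - 74)) = √(-60812 - 49) = √(-60861) = I*√60861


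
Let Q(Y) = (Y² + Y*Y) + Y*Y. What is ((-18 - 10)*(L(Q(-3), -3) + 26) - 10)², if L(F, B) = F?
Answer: 2232036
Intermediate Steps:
Q(Y) = 3*Y² (Q(Y) = (Y² + Y²) + Y² = 2*Y² + Y² = 3*Y²)
((-18 - 10)*(L(Q(-3), -3) + 26) - 10)² = ((-18 - 10)*(3*(-3)² + 26) - 10)² = (-28*(3*9 + 26) - 10)² = (-28*(27 + 26) - 10)² = (-28*53 - 10)² = (-1484 - 10)² = (-1494)² = 2232036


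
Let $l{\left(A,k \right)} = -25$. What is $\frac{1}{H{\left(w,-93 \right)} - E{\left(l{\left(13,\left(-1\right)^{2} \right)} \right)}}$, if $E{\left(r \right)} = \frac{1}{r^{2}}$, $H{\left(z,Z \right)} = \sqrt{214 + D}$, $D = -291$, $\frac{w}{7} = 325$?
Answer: $- \frac{625}{30078126} - \frac{390625 i \sqrt{77}}{30078126} \approx -2.0779 \cdot 10^{-5} - 0.11396 i$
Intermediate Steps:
$w = 2275$ ($w = 7 \cdot 325 = 2275$)
$H{\left(z,Z \right)} = i \sqrt{77}$ ($H{\left(z,Z \right)} = \sqrt{214 - 291} = \sqrt{-77} = i \sqrt{77}$)
$E{\left(r \right)} = \frac{1}{r^{2}}$
$\frac{1}{H{\left(w,-93 \right)} - E{\left(l{\left(13,\left(-1\right)^{2} \right)} \right)}} = \frac{1}{i \sqrt{77} - \frac{1}{625}} = \frac{1}{- \frac{1}{625} + i \sqrt{77}}$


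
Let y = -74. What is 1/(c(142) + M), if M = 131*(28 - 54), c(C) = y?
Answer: -1/3480 ≈ -0.00028736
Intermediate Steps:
c(C) = -74
M = -3406 (M = 131*(-26) = -3406)
1/(c(142) + M) = 1/(-74 - 3406) = 1/(-3480) = -1/3480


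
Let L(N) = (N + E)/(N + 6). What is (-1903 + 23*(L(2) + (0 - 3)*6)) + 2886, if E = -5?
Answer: 4483/8 ≈ 560.38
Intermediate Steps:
L(N) = (-5 + N)/(6 + N) (L(N) = (N - 5)/(N + 6) = (-5 + N)/(6 + N))
(-1903 + 23*(L(2) + (0 - 3)*6)) + 2886 = (-1903 + 23*((-5 + 2)/(6 + 2) + (0 - 3)*6)) + 2886 = (-1903 + 23*(-3/8 - 3*6)) + 2886 = (-1903 + 23*((⅛)*(-3) - 18)) + 2886 = (-1903 + 23*(-3/8 - 18)) + 2886 = (-1903 + 23*(-147/8)) + 2886 = (-1903 - 3381/8) + 2886 = -18605/8 + 2886 = 4483/8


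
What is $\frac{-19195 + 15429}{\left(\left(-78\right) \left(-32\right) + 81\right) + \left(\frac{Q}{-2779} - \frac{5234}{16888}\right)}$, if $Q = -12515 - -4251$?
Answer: $- \frac{88372489016}{60534071025} \approx -1.4599$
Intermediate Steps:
$Q = -8264$ ($Q = -12515 + 4251 = -8264$)
$\frac{-19195 + 15429}{\left(\left(-78\right) \left(-32\right) + 81\right) + \left(\frac{Q}{-2779} - \frac{5234}{16888}\right)} = \frac{-19195 + 15429}{\left(\left(-78\right) \left(-32\right) + 81\right) - \left(- \frac{8264}{2779} + \frac{2617}{8444}\right)} = - \frac{3766}{\left(2496 + 81\right) - - \frac{62508573}{23465876}} = - \frac{3766}{2577 + \left(\frac{8264}{2779} - \frac{2617}{8444}\right)} = - \frac{3766}{2577 + \frac{62508573}{23465876}} = - \frac{3766}{\frac{60534071025}{23465876}} = \left(-3766\right) \frac{23465876}{60534071025} = - \frac{88372489016}{60534071025}$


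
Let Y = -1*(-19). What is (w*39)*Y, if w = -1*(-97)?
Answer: 71877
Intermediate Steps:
Y = 19
w = 97
(w*39)*Y = (97*39)*19 = 3783*19 = 71877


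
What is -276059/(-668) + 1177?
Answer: 1062295/668 ≈ 1590.3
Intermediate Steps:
-276059/(-668) + 1177 = -276059*(-1)/668 + 1177 = -791*(-349/668) + 1177 = 276059/668 + 1177 = 1062295/668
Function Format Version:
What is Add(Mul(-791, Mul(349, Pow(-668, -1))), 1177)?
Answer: Rational(1062295, 668) ≈ 1590.3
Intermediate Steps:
Add(Mul(-791, Mul(349, Pow(-668, -1))), 1177) = Add(Mul(-791, Mul(349, Rational(-1, 668))), 1177) = Add(Mul(-791, Rational(-349, 668)), 1177) = Add(Rational(276059, 668), 1177) = Rational(1062295, 668)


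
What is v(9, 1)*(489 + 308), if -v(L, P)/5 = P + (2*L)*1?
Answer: -75715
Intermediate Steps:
v(L, P) = -10*L - 5*P (v(L, P) = -5*(P + (2*L)*1) = -5*(P + 2*L) = -10*L - 5*P)
v(9, 1)*(489 + 308) = (-10*9 - 5*1)*(489 + 308) = (-90 - 5)*797 = -95*797 = -75715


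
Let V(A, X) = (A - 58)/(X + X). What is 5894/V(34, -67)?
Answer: 197449/6 ≈ 32908.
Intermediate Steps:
V(A, X) = (-58 + A)/(2*X) (V(A, X) = (-58 + A)/((2*X)) = (-58 + A)*(1/(2*X)) = (-58 + A)/(2*X))
5894/V(34, -67) = 5894/(((½)*(-58 + 34)/(-67))) = 5894/(((½)*(-1/67)*(-24))) = 5894/(12/67) = 5894*(67/12) = 197449/6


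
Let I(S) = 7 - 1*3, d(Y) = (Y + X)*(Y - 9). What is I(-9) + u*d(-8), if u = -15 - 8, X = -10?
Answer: -7034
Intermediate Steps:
d(Y) = (-10 + Y)*(-9 + Y) (d(Y) = (Y - 10)*(Y - 9) = (-10 + Y)*(-9 + Y))
I(S) = 4 (I(S) = 7 - 3 = 4)
u = -23
I(-9) + u*d(-8) = 4 - 23*(90 + (-8)² - 19*(-8)) = 4 - 23*(90 + 64 + 152) = 4 - 23*306 = 4 - 7038 = -7034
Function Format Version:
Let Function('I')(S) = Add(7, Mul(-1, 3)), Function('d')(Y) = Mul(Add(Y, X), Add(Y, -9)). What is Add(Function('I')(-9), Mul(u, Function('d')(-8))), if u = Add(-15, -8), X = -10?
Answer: -7034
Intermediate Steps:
Function('d')(Y) = Mul(Add(-10, Y), Add(-9, Y)) (Function('d')(Y) = Mul(Add(Y, -10), Add(Y, -9)) = Mul(Add(-10, Y), Add(-9, Y)))
Function('I')(S) = 4 (Function('I')(S) = Add(7, -3) = 4)
u = -23
Add(Function('I')(-9), Mul(u, Function('d')(-8))) = Add(4, Mul(-23, Add(90, Pow(-8, 2), Mul(-19, -8)))) = Add(4, Mul(-23, Add(90, 64, 152))) = Add(4, Mul(-23, 306)) = Add(4, -7038) = -7034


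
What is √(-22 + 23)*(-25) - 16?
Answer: -41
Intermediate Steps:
√(-22 + 23)*(-25) - 16 = √1*(-25) - 16 = 1*(-25) - 16 = -25 - 16 = -41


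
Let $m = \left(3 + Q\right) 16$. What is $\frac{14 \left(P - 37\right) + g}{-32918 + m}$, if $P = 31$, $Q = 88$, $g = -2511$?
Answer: $\frac{2595}{31462} \approx 0.08248$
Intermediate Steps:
$m = 1456$ ($m = \left(3 + 88\right) 16 = 91 \cdot 16 = 1456$)
$\frac{14 \left(P - 37\right) + g}{-32918 + m} = \frac{14 \left(31 - 37\right) - 2511}{-32918 + 1456} = \frac{14 \left(-6\right) - 2511}{-31462} = \left(-84 - 2511\right) \left(- \frac{1}{31462}\right) = \left(-2595\right) \left(- \frac{1}{31462}\right) = \frac{2595}{31462}$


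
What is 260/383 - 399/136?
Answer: -117457/52088 ≈ -2.2550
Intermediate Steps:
260/383 - 399/136 = -117457/52088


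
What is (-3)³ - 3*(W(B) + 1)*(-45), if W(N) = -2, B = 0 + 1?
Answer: -162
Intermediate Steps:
B = 1
(-3)³ - 3*(W(B) + 1)*(-45) = (-3)³ - 3*(-2 + 1)*(-45) = -27 - 3*(-1)*(-45) = -27 + 3*(-45) = -27 - 135 = -162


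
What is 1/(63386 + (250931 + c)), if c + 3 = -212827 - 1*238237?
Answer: -1/136750 ≈ -7.3126e-6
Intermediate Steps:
c = -451067 (c = -3 + (-212827 - 1*238237) = -3 + (-212827 - 238237) = -3 - 451064 = -451067)
1/(63386 + (250931 + c)) = 1/(63386 + (250931 - 451067)) = 1/(63386 - 200136) = 1/(-136750) = -1/136750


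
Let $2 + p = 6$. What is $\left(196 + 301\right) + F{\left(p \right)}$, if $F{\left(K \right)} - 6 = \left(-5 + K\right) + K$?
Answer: $506$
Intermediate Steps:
$p = 4$ ($p = -2 + 6 = 4$)
$F{\left(K \right)} = 1 + 2 K$ ($F{\left(K \right)} = 6 + \left(\left(-5 + K\right) + K\right) = 6 + \left(-5 + 2 K\right) = 1 + 2 K$)
$\left(196 + 301\right) + F{\left(p \right)} = \left(196 + 301\right) + \left(1 + 2 \cdot 4\right) = 497 + \left(1 + 8\right) = 497 + 9 = 506$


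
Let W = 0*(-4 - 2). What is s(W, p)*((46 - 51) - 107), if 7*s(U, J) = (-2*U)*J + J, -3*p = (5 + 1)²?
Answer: 192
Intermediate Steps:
W = 0 (W = 0*(-6) = 0)
p = -12 (p = -(5 + 1)²/3 = -⅓*6² = -⅓*36 = -12)
s(U, J) = J/7 - 2*J*U/7 (s(U, J) = ((-2*U)*J + J)/7 = (-2*J*U + J)/7 = (J - 2*J*U)/7 = J/7 - 2*J*U/7)
s(W, p)*((46 - 51) - 107) = ((⅐)*(-12)*(1 - 2*0))*((46 - 51) - 107) = ((⅐)*(-12)*(1 + 0))*(-5 - 107) = ((⅐)*(-12)*1)*(-112) = -12/7*(-112) = 192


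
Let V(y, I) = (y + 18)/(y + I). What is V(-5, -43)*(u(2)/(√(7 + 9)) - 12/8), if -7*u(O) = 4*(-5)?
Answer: 143/672 ≈ 0.21280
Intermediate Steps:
u(O) = 20/7 (u(O) = -4*(-5)/7 = -⅐*(-20) = 20/7)
V(y, I) = (18 + y)/(I + y)
V(-5, -43)*(u(2)/(√(7 + 9)) - 12/8) = ((18 - 5)/(-43 - 5))*(20/(7*(√(7 + 9))) - 12/8) = (13/(-48))*(20/(7*(√16)) - 12*⅛) = (-1/48*13)*((20/7)/4 - 3/2) = -13*((20/7)*(¼) - 3/2)/48 = -13*(5/7 - 3/2)/48 = -13/48*(-11/14) = 143/672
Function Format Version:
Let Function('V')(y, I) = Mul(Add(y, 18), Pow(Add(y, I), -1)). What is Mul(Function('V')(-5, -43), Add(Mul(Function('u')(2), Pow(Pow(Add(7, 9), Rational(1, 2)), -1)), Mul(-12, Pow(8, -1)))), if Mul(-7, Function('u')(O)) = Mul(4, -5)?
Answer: Rational(143, 672) ≈ 0.21280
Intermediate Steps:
Function('u')(O) = Rational(20, 7) (Function('u')(O) = Mul(Rational(-1, 7), Mul(4, -5)) = Mul(Rational(-1, 7), -20) = Rational(20, 7))
Function('V')(y, I) = Mul(Pow(Add(I, y), -1), Add(18, y)) (Function('V')(y, I) = Mul(Add(18, y), Pow(Add(I, y), -1)) = Mul(Pow(Add(I, y), -1), Add(18, y)))
Mul(Function('V')(-5, -43), Add(Mul(Function('u')(2), Pow(Pow(Add(7, 9), Rational(1, 2)), -1)), Mul(-12, Pow(8, -1)))) = Mul(Mul(Pow(Add(-43, -5), -1), Add(18, -5)), Add(Mul(Rational(20, 7), Pow(Pow(Add(7, 9), Rational(1, 2)), -1)), Mul(-12, Pow(8, -1)))) = Mul(Mul(Pow(-48, -1), 13), Add(Mul(Rational(20, 7), Pow(Pow(16, Rational(1, 2)), -1)), Mul(-12, Rational(1, 8)))) = Mul(Mul(Rational(-1, 48), 13), Add(Mul(Rational(20, 7), Pow(4, -1)), Rational(-3, 2))) = Mul(Rational(-13, 48), Add(Mul(Rational(20, 7), Rational(1, 4)), Rational(-3, 2))) = Mul(Rational(-13, 48), Add(Rational(5, 7), Rational(-3, 2))) = Mul(Rational(-13, 48), Rational(-11, 14)) = Rational(143, 672)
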